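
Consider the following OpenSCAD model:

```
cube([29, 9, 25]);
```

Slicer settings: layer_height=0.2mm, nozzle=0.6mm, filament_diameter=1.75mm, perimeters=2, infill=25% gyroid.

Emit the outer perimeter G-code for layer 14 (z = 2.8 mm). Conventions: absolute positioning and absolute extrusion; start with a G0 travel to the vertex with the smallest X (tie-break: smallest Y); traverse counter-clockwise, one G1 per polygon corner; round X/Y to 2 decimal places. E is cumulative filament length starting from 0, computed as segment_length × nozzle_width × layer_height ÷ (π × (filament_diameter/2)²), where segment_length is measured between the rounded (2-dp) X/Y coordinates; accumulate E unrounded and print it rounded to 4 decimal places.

At z = 2.8 mm: the 29×9 cube contributes its full rectangle. The outline is a single polygon with 4 vertices. Extrusion per mm of travel: 0.6 × 0.2 / (π × 0.875²) = 0.049890. Accumulating E over each segment gives final E = 3.7917.

G0 X0.00 Y0.00 Z2.80
G1 X29.00 Y0.00 E1.4468
G1 X29.00 Y9.00 E1.8958
G1 X0.00 Y9.00 E3.3426
G1 X0.00 Y0.00 E3.7917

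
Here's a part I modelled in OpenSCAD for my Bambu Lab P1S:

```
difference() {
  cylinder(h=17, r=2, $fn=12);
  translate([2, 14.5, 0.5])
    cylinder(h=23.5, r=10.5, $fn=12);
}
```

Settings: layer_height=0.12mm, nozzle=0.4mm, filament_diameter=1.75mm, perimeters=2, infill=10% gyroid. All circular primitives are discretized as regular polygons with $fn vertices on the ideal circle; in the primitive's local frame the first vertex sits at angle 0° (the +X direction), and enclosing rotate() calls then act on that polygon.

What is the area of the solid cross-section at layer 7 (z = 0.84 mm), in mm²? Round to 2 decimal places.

At z = 0.84 mm: the r=2 cylinder gives a regular 12-gon of circumradius 2 (constant along its height) (area = (12/2)·2.000²·sin(360°/12) = 12.00 mm²); the cylinder at (2, 14.5): section is a regular 12-gon, circumradius r=10.5 (area = (12/2)·10.500²·sin(360°/12) = 330.75 mm²); After the difference (first − rest): starting from the r=2 cylinder (12.00 mm²), the r=10.5 cylinder at (2, 14.5) misses the remaining region (no effect) — area = 12.00 mm². Overall, the cross-section is a single solid region. Net area = 12.00 mm².

12.00 mm²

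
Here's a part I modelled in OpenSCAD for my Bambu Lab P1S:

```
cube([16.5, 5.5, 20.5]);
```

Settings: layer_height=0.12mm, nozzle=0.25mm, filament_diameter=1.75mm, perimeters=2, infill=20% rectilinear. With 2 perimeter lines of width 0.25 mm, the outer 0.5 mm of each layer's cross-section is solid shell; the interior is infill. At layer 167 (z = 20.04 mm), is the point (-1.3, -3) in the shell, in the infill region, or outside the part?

outside

At z = 20.04 mm: the cube is present — its section is the full 16.5×5.5 rectangle. Overall, the cross-section is a single solid region. The nearest boundary edge runs (0.00, 0.00)→(16.50, 0.00); distance from the point to it = 3.27 mm. The point is not inside any of the regions above, so it lies outside the cross-section (3.27 mm from the nearest boundary).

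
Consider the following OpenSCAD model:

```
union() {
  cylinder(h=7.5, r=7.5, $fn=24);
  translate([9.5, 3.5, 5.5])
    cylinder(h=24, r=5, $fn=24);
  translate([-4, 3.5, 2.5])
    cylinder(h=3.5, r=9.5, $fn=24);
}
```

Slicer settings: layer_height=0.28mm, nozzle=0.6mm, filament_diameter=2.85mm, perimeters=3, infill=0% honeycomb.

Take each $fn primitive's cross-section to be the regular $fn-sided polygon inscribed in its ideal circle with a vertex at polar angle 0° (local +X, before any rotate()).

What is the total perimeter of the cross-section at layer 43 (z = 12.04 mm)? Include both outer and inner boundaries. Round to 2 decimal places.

At z = 12.04 mm: the cylinder does not reach this height (z outside [0, 7.5]); the r=5 cylinder at (9.5, 3.5) contributes a regular 24-gon of circumradius 5 (perimeter = 2·24·5.000·sin(180°/24) = 31.33 mm); the cylinder at (-4, 3.5) is not intersected at this z (z outside [2.5, 6]); Merging all regions: only the r=5 cylinder at (9.5, 3.5) is present, so the union is just that shape — boundary = 31.33 mm. Overall, the cross-section is a single solid region. Total boundary length (outer) = 31.33 mm.

31.33 mm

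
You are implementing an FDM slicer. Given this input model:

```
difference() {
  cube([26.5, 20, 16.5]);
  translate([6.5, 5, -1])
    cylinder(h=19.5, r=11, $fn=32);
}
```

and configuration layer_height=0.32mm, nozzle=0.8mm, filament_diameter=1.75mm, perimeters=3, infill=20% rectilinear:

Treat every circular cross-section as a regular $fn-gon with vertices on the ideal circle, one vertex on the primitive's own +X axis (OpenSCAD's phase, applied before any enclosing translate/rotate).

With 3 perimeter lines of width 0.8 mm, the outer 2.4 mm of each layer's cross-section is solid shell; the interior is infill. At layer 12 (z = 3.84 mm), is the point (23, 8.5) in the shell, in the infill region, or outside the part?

At z = 3.84 mm: the cube is present — its section is the full 26.5×20 rectangle; the r=11 cylinder at (6.5, 5) gives a regular 32-gon of circumradius 11 (constant along its height); Taking the first minus the rest: starting from the 26.5×20 cube, the r=11 cylinder at (6.5, 5) partially overlaps it — only the 246.64 mm² overlap (of its 377.69 mm²) is removed, clipping the outline — 1 connected region. Overall, the cross-section is a single solid region. The nearest boundary edge runs (26.50, 20.00)→(26.50, 0.00); distance from the point to it = 3.50 mm. The point is inside the cross-section and 3.50 mm from the nearest boundary — more than the 2.4 mm shell width (3 × 0.8), so it's in the infill interior.

infill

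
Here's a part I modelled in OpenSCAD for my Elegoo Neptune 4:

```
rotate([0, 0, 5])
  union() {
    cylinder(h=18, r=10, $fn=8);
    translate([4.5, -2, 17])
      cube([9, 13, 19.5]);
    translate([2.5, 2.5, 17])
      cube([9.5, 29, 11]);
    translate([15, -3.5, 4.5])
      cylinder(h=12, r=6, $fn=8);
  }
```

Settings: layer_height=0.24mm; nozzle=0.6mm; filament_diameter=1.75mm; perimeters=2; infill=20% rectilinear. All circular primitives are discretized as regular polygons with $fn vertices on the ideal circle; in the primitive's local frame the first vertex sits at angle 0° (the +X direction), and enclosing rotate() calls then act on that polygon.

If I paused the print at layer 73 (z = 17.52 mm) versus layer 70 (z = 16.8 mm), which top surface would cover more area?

layer 73 (z = 17.52 mm)

Layer 73 (z = 17.52): the r=10 cylinder gives a regular 8-gon of circumradius 10 (constant along its height) (area = (8/2)·10.000²·sin(360°/8) = 282.84 mm²); the 9×13 cube at (4.5, -2) contributes its full rectangle (area 117.00 mm²); the cube at (2.5, 2.5) is present — its section is the full 9.5×29 rectangle (area 275.50 mm²); the cylinder at (15, -3.5) does not reach this height (z outside [4.5, 16.5]); Taking the union: the regions partially overlap — summed areas 675.34 mm² minus the doubly-counted overlap 115.93 mm² gives 559.42 mm² — area = 559.42 mm²; (rotated 5° about Z; rotation is an isometry so areas/perimeters/island counts are preserved). So its area = 559.42 mm². Layer 70 (z = 16.8): the r=10 cylinder gives a regular 8-gon of circumradius 10 (constant along its height) (area = (8/2)·10.000²·sin(360°/8) = 282.84 mm²); the cube at (4.5, -2) does not reach this height (z outside [17, 36.5]); the cube at (2.5, 2.5) does not reach this height (z outside [17, 28]); the cylinder at (15, -3.5) does not reach this height (z outside [4.5, 16.5]); Merging all regions: only the r=10 cylinder is present, so the union is just that shape — area = 282.84 mm²; (whole slice rotated 5° about Z — lengths, areas and connectivity unchanged). So its area = 282.84 mm². Layer 73 is larger (559.42 vs 282.84 mm²).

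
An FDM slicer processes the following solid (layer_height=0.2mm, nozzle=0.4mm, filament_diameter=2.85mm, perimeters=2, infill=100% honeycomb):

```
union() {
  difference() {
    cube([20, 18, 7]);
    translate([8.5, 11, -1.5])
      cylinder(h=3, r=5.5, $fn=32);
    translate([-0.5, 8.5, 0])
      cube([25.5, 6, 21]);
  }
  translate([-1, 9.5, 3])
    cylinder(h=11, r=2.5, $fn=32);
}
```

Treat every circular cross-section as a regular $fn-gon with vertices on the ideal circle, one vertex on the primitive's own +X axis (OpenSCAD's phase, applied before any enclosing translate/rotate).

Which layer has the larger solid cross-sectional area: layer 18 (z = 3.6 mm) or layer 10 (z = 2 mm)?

layer 18 (z = 3.6 mm)

Layer 18 (z = 3.6): the cube (footprint 20×18) is included at this height (area 360.00 mm²); the cylinder at (8.5, 11) is not intersected at this z (z outside [-1.5, 1.5]); the 25.5×6 cube at (-0.5, 8.5) contributes its full rectangle (area 153.00 mm²); Taking the first minus the rest: starting from the 20×18 cube (360.00 mm²), the 25.5×6 cube at (-0.5, 8.5) partially overlaps it — only the 120.00 mm² overlap (of its 153.00 mm²) is removed, clipping the outline — area = 240.00 mm²; the r=2.5 cylinder at (-1, 9.5) contributes a regular 32-gon of circumradius 2.5 (area = (32/2)·2.500²·sin(360°/32) = 19.51 mm²); Merging all regions: the regions partially overlap — summed areas 259.51 mm² minus the doubly-counted overlap 1.03 mm² gives 258.48 mm² — area = 258.48 mm². So its area = 258.48 mm². Layer 10 (z = 2): the cube (footprint 20×18) is included at this height (area 360.00 mm²); the cylinder at (8.5, 11) is not intersected at this z (z outside [-1.5, 1.5]); the cube at (-0.5, 8.5) (footprint 25.5×6) is included at this height (area 153.00 mm²); After the difference (first − rest): starting from the 20×18 cube (360.00 mm²), the 25.5×6 cube at (-0.5, 8.5) partially overlaps it — only the 120.00 mm² overlap (of its 153.00 mm²) is removed, clipping the outline — area = 240.00 mm²; the cylinder at (-1, 9.5) is not intersected at this z (z outside [3, 14]); Combining (union): only the result so far is present, so the union is just that shape — area = 240.00 mm². So its area = 240.00 mm². Layer 18 is larger (258.48 vs 240.00 mm²).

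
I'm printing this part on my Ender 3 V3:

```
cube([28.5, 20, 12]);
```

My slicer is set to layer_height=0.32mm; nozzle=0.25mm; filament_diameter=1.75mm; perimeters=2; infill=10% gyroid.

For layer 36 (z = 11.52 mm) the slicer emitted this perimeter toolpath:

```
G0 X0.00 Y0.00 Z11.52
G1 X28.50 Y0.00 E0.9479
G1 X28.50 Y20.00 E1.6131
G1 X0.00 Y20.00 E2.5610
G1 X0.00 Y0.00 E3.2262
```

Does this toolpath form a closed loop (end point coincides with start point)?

Start point (G0): (0.00, 0.00). End point (last G1): the path returns to the start — closed.

yes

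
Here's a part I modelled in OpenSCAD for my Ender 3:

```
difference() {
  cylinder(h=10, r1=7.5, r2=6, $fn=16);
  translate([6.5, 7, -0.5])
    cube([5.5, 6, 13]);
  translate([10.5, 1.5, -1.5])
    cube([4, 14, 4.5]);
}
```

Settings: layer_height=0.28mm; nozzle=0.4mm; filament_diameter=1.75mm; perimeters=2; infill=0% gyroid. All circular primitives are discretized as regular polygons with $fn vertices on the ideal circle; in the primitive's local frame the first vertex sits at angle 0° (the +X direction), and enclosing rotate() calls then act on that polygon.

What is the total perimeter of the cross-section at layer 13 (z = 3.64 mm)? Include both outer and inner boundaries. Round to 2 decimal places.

At z = 3.64 mm: the cone (r1=7.5→r2=6) has section circumradius 6.954 here — a regular 16-gon (perimeter = 2·16·6.954·sin(180°/16) = 43.41 mm); the cube at (6.5, 7) is present — its section is the full 5.5×6 rectangle (perimeter 23.00 mm); the cube at (10.5, 1.5) is absent (z outside [-1.5, 3]); Subtracting the remaining from the first: starting from the cone, the 5.5×6 cube at (6.5, 7) misses the remaining region (no effect) — boundary = 43.41 mm. Overall, the cross-section is a single solid region. Total boundary length (outer) = 43.41 mm.

43.41 mm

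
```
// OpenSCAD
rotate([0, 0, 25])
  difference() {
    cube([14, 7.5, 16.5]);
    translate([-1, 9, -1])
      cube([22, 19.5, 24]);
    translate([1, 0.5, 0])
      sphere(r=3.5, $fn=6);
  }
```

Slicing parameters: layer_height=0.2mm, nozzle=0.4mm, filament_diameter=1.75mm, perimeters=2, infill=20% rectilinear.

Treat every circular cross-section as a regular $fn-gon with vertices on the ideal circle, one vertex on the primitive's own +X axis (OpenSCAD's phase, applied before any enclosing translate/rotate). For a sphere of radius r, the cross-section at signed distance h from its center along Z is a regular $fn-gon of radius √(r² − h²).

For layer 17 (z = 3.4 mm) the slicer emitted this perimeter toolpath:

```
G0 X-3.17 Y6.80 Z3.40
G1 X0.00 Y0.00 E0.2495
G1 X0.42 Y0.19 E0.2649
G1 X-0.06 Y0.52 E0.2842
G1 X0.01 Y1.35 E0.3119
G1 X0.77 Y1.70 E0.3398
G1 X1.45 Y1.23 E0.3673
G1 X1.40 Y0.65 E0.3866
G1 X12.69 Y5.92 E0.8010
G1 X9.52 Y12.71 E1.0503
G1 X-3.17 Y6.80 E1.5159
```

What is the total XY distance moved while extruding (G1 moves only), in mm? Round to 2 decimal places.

Sum the Euclidean lengths of each G1 segment: total = 45.58 mm.

45.58 mm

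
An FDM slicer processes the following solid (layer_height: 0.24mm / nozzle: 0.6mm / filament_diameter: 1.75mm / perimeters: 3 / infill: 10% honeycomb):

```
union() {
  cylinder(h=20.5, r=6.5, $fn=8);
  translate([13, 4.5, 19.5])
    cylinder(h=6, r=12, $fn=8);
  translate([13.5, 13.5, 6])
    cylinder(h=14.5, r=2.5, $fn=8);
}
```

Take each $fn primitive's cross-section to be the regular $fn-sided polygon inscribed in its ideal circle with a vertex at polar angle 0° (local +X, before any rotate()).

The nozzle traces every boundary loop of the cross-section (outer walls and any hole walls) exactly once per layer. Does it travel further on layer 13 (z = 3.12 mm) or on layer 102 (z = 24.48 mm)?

layer 102 (z = 24.48 mm)

Layer 13 (z = 3.12): the cylinder: section is a regular 8-gon, circumradius r=6.5 (perimeter = 2·8·6.500·sin(180°/8) = 39.80 mm); the cylinder at (13, 4.5) does not reach this height (z outside [19.5, 25.5]); the cylinder at (13.5, 13.5) is absent (z outside [6, 20.5]); Combining (union): only the r=6.5 cylinder is present, so the union is just that shape — boundary = 39.80 mm. So its perimeter = 39.80 mm. Layer 102 (z = 24.48): the cylinder is absent (z outside [0, 20.5]); the r=12 cylinder at (13, 4.5) contributes a regular 8-gon of circumradius 12 (perimeter = 2·8·12.000·sin(180°/8) = 73.48 mm); the cylinder at (13.5, 13.5) does not reach this height (z outside [6, 20.5]); Merging all regions: only the r=12 cylinder at (13, 4.5) is present, so the union is just that shape — boundary = 73.48 mm. So its perimeter = 73.48 mm. Layer 102 is larger (73.48 vs 39.80 mm).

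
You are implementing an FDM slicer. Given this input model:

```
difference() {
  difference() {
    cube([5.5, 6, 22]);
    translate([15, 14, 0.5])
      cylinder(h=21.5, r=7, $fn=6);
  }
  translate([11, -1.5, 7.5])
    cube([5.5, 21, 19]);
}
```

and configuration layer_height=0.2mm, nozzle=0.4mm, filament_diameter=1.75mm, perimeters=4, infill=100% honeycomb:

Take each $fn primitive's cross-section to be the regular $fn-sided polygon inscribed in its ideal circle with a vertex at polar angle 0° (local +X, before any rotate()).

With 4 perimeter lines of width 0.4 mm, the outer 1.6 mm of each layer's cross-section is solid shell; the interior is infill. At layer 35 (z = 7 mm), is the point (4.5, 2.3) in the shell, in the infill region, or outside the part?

At z = 7 mm: the cube (footprint 5.5×6) is included at this height; the r=7 cylinder at (15, 14) gives a regular 6-gon of circumradius 7 (constant along its height); After the difference (first − rest): starting from the 5.5×6 cube, the r=7 cylinder at (15, 14) misses the remaining region (no effect) — 1 connected region; the cube at (11, -1.5) is not intersected at this z (z outside [7.5, 26.5]); Taking the first minus the rest: none of the subtracted shapes is present at this height, so that combined region is unchanged — 1 connected region. Overall, the cross-section is a single solid region. The nearest boundary edge runs (5.50, 6.00)→(5.50, 0.00); distance from the point to it = 1.00 mm. The point is inside the cross-section, 1.00 mm from the nearest boundary — within the 1.6 mm shell band (4 × 0.4).

shell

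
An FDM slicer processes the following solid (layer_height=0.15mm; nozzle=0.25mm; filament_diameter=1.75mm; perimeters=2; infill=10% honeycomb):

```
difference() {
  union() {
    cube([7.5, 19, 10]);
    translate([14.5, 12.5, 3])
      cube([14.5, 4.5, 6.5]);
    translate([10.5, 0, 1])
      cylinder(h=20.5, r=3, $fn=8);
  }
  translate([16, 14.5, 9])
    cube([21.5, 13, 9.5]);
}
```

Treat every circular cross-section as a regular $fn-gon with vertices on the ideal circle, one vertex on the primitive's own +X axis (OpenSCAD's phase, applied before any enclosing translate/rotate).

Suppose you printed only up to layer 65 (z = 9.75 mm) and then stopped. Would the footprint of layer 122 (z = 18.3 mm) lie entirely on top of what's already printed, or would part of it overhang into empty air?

Compare the two slices. At z = 9.75: the cube is present — its section is the full 7.5×19 rectangle (area 142.50 mm²); the cube at (14.5, 12.5) is not intersected at this z (z outside [3, 9.5]); the r=3 cylinder at (10.5, 0) contributes a regular 8-gon of circumradius 3 (area = (8/2)·3.000²·sin(360°/8) = 25.46 mm²); Combining (union): the 2 present regions are separate (no shared area or edge), so areas and boundary lengths simply add and each stays a separate island — area = 167.96 mm²; the cube at (16, 14.5) (footprint 21.5×13) is included at this height (area 279.50 mm²); After the difference (first − rest): starting from the result so far (167.96 mm²), the 21.5×13 cube at (16, 14.5) misses the remaining region (no effect) — area = 167.96 mm². At z = 18.3: the cube is absent (z outside [0, 10]); the cube at (14.5, 12.5) is not intersected at this z (z outside [3, 9.5]); the cylinder at (10.5, 0): section is a regular 8-gon, circumradius r=3 (area = (8/2)·3.000²·sin(360°/8) = 25.46 mm²); Combining (union): only the r=3 cylinder at (10.5, 0) is present, so the union is just that shape — area = 25.46 mm²; the cube at (16, 14.5) is present — its section is the full 21.5×13 rectangle (area 279.50 mm²); After the difference (first − rest): starting from that combined region (25.46 mm²), the 21.5×13 cube at (16, 14.5) misses the remaining region (no effect) — area = 25.46 mm². Checking containment: the cross-section at z = 18.3 is a subset of the cross-section at z = 9.75.

entirely on top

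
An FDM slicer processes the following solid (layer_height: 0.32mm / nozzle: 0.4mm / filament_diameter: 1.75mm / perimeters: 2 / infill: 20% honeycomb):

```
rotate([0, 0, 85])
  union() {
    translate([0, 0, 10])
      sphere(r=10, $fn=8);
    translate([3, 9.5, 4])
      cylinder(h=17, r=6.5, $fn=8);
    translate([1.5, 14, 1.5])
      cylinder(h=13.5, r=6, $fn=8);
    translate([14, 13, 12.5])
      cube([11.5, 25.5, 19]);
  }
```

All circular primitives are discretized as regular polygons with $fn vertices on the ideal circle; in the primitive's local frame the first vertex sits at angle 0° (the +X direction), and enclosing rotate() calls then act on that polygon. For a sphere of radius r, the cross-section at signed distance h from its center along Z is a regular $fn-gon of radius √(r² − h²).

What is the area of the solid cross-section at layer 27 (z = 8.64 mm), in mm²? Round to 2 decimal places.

398.06 mm²

At z = 8.64 mm: the r=10 sphere slices to a regular 8-gon of circumradius 9.907 (√(r²−h²) with h=1.36 from center) (area = (8/2)·9.907²·sin(360°/8) = 277.61 mm²); the r=6.5 cylinder at (3, 9.5) contributes a regular 8-gon of circumradius 6.5 (area = (8/2)·6.500²·sin(360°/8) = 119.50 mm²); the r=6 cylinder at (1.5, 14) contributes a regular 8-gon of circumradius 6 (area = (8/2)·6.000²·sin(360°/8) = 101.82 mm²); the cube at (14, 13) is not intersected at this z (z outside [12.5, 31.5]); Combining (union): the regions partially overlap — summed areas 498.94 mm² minus the doubly-counted overlap 100.88 mm² gives 398.06 mm² — area = 398.06 mm²; (rotated 85° about Z; rotation is an isometry so areas/perimeters/island counts are preserved). Overall, the cross-section is a single solid region. Net area = 398.06 mm².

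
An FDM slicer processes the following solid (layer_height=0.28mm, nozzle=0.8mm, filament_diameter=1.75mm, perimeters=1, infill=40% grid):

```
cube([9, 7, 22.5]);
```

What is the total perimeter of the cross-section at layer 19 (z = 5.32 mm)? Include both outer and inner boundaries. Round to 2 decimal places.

32.00 mm

At z = 5.32 mm: the cube is present — its section is the full 9×7 rectangle (perimeter 32.00 mm). Overall, the cross-section is a single solid region. Total boundary length (outer) = 32.00 mm.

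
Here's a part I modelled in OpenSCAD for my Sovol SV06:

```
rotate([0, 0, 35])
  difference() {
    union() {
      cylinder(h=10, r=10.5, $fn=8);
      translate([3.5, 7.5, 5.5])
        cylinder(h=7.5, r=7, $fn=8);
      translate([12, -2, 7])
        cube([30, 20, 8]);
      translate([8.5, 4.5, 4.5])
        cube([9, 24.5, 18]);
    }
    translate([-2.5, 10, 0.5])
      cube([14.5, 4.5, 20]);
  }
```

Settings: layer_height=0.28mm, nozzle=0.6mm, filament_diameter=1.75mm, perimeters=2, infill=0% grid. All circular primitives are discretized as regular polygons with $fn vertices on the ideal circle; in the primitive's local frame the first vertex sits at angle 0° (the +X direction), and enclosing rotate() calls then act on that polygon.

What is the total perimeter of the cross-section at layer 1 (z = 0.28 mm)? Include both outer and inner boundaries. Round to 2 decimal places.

64.29 mm

At z = 0.28 mm: the r=10.5 cylinder contributes a regular 8-gon of circumradius 10.5 (perimeter = 2·8·10.500·sin(180°/8) = 64.29 mm); the cylinder at (3.5, 7.5) is absent (z outside [5.5, 13]); the cube at (12, -2) does not reach this height (z outside [7, 15]); the cube at (8.5, 4.5) is absent (z outside [4.5, 22.5]); Taking the union: only the r=10.5 cylinder is present, so the union is just that shape — boundary = 64.29 mm; the cube at (-2.5, 10) is not intersected at this z (z outside [0.5, 20.5]); Subtracting the remaining from the first: none of the subtracted shapes is present at this height, so the result so far is unchanged — boundary = 64.29 mm; (whole slice rotated 35° about Z — lengths, areas and connectivity unchanged). Overall, the cross-section is a single solid region. Total boundary length (outer) = 64.29 mm.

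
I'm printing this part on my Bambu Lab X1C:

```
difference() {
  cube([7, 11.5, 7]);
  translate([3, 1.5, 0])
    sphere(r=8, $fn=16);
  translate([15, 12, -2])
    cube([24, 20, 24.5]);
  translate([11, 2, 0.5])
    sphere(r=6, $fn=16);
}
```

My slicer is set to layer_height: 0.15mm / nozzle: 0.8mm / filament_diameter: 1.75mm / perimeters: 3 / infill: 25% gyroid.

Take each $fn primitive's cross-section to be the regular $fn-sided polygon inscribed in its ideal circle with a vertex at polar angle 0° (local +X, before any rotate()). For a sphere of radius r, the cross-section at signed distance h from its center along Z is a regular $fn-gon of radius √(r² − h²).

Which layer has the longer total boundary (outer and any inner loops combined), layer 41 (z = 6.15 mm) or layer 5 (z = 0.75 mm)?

Layer 41 (z = 6.15): the cube is present — its section is the full 7×11.5 rectangle (perimeter 37.00 mm); the r=8 sphere at (3, 1.5) contributes a regular 16-gon of circumradius √(8²−6.15²) = 5.116 (perimeter = 2·16·5.116·sin(180°/16) = 31.94 mm); the cube at (15, 12) (footprint 24×20) is included at this height (perimeter 88.00 mm); the r=6 sphere at (11, 2) slices to a regular 16-gon of circumradius 2.019 (√(r²−h²) with h=5.65 from center) (perimeter = 2·16·2.019·sin(180°/16) = 12.61 mm); Taking the first minus the rest: starting from the 7×11.5 cube, the r=8 sphere at (3, 1.5) partially overlaps it — only the 42.53 mm² overlap (of its 80.14 mm²) is removed, clipping the outline; the 24×20 cube at (15, 12) misses the remaining region (no effect); the r=6 sphere at (11, 2) misses the remaining region (no effect) — boundary = 27.85 mm. So its perimeter = 27.85 mm. Layer 5 (z = 0.75): the 7×11.5 cube contributes its full rectangle (perimeter 37.00 mm); the sphere at (3, 1.5): section is a regular 16-gon, circumradius = √(r²−h²) = √(8²−0.75²) = 7.965 (perimeter = 2·16·7.965·sin(180°/16) = 49.72 mm); the 24×20 cube at (15, 12) contributes its full rectangle (perimeter 88.00 mm); the r=6 sphere at (11, 2) slices to a regular 16-gon of circumradius 5.995 (√(r²−h²) with h=0.25 from center) (perimeter = 2·16·5.995·sin(180°/16) = 37.42 mm); Taking the first minus the rest: starting from the 7×11.5 cube, the r=8 sphere at (3, 1.5) partially overlaps it — only the 63.55 mm² overlap (of its 194.21 mm²) is removed, clipping the outline; the 24×20 cube at (15, 12) misses the remaining region (no effect); the r=6 sphere at (11, 2) misses the remaining region (no effect) — boundary = 20.22 mm. So its perimeter = 20.22 mm. Layer 41 is larger (27.85 vs 20.22 mm).

layer 41 (z = 6.15 mm)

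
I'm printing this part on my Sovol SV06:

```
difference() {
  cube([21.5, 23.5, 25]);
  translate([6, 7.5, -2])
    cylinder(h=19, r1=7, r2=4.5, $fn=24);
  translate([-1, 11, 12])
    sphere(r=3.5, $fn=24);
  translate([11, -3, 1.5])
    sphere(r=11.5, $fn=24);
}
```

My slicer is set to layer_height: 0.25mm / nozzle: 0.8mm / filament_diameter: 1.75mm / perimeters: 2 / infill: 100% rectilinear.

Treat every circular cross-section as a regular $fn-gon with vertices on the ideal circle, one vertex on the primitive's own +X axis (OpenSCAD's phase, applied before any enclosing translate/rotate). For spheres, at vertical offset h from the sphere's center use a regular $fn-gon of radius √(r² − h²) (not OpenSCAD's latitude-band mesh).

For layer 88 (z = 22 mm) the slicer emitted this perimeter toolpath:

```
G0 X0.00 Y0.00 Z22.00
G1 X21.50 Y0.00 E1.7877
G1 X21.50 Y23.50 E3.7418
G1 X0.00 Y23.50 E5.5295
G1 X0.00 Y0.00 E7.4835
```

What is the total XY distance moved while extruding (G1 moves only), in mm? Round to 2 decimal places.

90.00 mm

Sum the Euclidean lengths of each G1 segment: total = 90.00 mm.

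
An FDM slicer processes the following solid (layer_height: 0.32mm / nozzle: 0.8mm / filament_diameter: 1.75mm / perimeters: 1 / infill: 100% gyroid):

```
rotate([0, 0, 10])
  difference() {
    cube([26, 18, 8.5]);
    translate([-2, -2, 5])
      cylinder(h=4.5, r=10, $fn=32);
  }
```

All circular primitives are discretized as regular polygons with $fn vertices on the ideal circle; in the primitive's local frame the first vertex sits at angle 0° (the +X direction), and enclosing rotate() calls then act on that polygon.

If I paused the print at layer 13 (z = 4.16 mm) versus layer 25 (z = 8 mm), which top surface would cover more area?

Layer 13 (z = 4.16): the cube (footprint 26×18) is included at this height (area 468.00 mm²); the cylinder at (-2, -2) is absent (z outside [5, 9.5]); After the difference (first − rest): none of the subtracted shapes is present at this height, so the 26×18 cube is unchanged — area = 468.00 mm²; (rotated 10° about Z; rotation is an isometry so areas/perimeters/island counts are preserved). So its area = 468.00 mm². Layer 25 (z = 8): the cube is present — its section is the full 26×18 rectangle (area 468.00 mm²); the r=10 cylinder at (-2, -2) gives a regular 32-gon of circumradius 10 (constant along its height) (area = (32/2)·10.000²·sin(360°/32) = 312.14 mm²); Taking the first minus the rest: starting from the 26×18 cube (468.00 mm²), the r=10 cylinder at (-2, -2) partially overlaps it — only the 42.43 mm² overlap (of its 312.14 mm²) is removed, clipping the outline — area = 425.57 mm²; (rotated 10° about Z; rotation is an isometry so areas/perimeters/island counts are preserved). So its area = 425.57 mm². Layer 13 is larger (468.00 vs 425.57 mm²).

layer 13 (z = 4.16 mm)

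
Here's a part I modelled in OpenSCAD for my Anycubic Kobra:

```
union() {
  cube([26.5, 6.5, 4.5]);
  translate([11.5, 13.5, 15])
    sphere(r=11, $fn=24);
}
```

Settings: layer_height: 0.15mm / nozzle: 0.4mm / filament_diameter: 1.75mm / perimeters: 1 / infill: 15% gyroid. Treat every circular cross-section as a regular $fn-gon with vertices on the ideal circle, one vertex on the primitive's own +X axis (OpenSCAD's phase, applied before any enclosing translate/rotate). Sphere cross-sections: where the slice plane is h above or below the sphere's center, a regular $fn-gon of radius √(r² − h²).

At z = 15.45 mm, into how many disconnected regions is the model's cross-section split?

At z = 15.45 mm: the cube is absent (z outside [0, 4.5]); the sphere at (11.5, 13.5): section is a regular 24-gon, circumradius = √(r²−h²) = √(11²−0.45²) = 10.991; Taking the union: only the r=11 sphere at (11.5, 13.5) is present, so the union is just that shape — 1 connected region. The result has 1 disconnected region.

1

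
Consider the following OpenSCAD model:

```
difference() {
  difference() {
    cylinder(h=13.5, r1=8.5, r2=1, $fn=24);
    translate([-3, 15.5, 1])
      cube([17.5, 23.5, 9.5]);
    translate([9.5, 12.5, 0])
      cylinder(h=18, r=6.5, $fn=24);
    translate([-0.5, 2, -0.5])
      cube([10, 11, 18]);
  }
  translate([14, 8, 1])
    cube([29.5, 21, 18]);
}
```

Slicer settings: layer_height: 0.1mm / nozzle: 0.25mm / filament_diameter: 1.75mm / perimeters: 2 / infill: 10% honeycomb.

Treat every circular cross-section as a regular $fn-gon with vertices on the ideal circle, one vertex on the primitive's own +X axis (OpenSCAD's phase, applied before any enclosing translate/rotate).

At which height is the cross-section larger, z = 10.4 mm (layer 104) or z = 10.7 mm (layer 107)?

layer 104 (z = 10.4 mm)

Layer 104 (z = 10.4): the cone (r1=8.5→r2=1) has section circumradius 2.722 here — a regular 24-gon (area = (24/2)·2.722²·sin(360°/24) = 23.02 mm²); the cube at (-3, 15.5) is present — its section is the full 17.5×23.5 rectangle (area 411.25 mm²); the cylinder at (9.5, 12.5): section is a regular 24-gon, circumradius r=6.5 (area = (24/2)·6.500²·sin(360°/24) = 131.22 mm²); the cube at (-0.5, 2) is present — its section is the full 10×11 rectangle (area 110.00 mm²); Taking the first minus the rest: starting from the cone (23.02 mm²), the 17.5×23.5 cube at (-3, 15.5) misses the remaining region (no effect); the r=6.5 cylinder at (9.5, 12.5) misses the remaining region (no effect); the 10×11 cube at (-0.5, 2) partially overlaps it — only the 1.23 mm² overlap (of its 110.00 mm²) is removed, clipping the outline — area = 21.79 mm²; the 29.5×21 cube at (14, 8) contributes its full rectangle (area 619.50 mm²); Subtracting the remaining from the first: starting from that combined region (21.79 mm²), the 29.5×21 cube at (14, 8) misses the remaining region (no effect) — area = 21.79 mm². So its area = 21.79 mm². Layer 107 (z = 10.7): the cone: at t=0.793 of its height the radius interpolates to r₁+(r₂−r₁)t = 2.556, giving a regular 24-gon of that circumradius (area = (24/2)·2.556²·sin(360°/24) = 20.28 mm²); the cube at (-3, 15.5) is not intersected at this z (z outside [1, 10.5]); the r=6.5 cylinder at (9.5, 12.5) contributes a regular 24-gon of circumradius 6.5 (area = (24/2)·6.500²·sin(360°/24) = 131.22 mm²); the cube at (-0.5, 2) (footprint 10×11) is included at this height (area 110.00 mm²); Subtracting the remaining from the first: starting from the cone (20.28 mm²), the r=6.5 cylinder at (9.5, 12.5) misses the remaining region (no effect); the 10×11 cube at (-0.5, 2) partially overlaps it — only the 0.84 mm² overlap (of its 110.00 mm²) is removed, clipping the outline — area = 19.44 mm²; the cube at (14, 8) (footprint 29.5×21) is included at this height (area 619.50 mm²); After the difference (first − rest): starting from that combined region (19.44 mm²), the 29.5×21 cube at (14, 8) misses the remaining region (no effect) — area = 19.44 mm². So its area = 19.44 mm². Layer 104 is larger (21.79 vs 19.44 mm²).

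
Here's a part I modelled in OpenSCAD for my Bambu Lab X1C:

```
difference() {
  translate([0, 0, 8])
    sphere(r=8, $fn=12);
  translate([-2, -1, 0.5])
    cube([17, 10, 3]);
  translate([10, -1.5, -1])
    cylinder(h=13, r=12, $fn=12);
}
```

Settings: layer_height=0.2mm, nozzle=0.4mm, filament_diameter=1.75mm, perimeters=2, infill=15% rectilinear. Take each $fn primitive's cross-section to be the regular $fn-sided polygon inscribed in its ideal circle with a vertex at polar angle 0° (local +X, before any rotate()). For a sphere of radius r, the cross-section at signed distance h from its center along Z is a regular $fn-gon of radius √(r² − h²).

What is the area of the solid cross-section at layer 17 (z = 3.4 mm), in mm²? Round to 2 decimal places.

At z = 3.4 mm: the r=8 sphere contributes a regular 12-gon of circumradius √(8²−4.6²) = 6.545 (area = (12/2)·6.545²·sin(360°/12) = 128.52 mm²); the cube at (-2, -1) (footprint 17×10) is included at this height (area 170.00 mm²); the cylinder at (10, -1.5): section is a regular 12-gon, circumradius r=12 (area = (12/2)·12.000²·sin(360°/12) = 432.00 mm²); After the difference (first − rest): starting from the r=8 sphere (128.52 mm²), the 17×10 cube at (-2, -1) partially overlaps it — only the 53.10 mm² overlap (of its 170.00 mm²) is removed, clipping the outline; the r=12 cylinder at (10, -1.5) partially overlaps it — only the 33.30 mm² overlap (of its 432.00 mm²) is removed, clipping the outline — area = 42.12 mm². Overall, the cross-section is a single solid region. Net area = 42.12 mm².

42.12 mm²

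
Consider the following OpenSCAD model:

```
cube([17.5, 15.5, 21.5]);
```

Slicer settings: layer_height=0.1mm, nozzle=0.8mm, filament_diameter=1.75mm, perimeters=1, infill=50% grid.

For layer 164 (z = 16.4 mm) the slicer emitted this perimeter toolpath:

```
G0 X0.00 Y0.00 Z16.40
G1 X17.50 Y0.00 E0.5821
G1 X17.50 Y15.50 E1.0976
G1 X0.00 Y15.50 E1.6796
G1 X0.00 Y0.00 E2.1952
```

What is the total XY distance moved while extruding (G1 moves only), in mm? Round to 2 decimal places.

66.00 mm

Sum the Euclidean lengths of each G1 segment: total = 66.00 mm.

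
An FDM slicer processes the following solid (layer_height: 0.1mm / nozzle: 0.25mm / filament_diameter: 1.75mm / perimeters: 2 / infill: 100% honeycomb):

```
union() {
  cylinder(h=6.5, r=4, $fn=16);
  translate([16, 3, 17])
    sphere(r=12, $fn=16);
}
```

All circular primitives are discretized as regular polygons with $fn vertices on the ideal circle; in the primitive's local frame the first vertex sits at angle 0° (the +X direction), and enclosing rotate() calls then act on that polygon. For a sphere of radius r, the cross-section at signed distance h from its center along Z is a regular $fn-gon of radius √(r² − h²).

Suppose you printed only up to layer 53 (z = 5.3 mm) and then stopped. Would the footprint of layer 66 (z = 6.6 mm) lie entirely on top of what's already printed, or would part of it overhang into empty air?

Compare the two slices. At z = 5.3: the cylinder: section is a regular 16-gon, circumradius r=4 (area = (16/2)·4.000²·sin(360°/16) = 48.98 mm²); the r=12 sphere at (16, 3) slices to a regular 16-gon of circumradius 2.666 (√(r²−h²) with h=11.7 from center) (area = (16/2)·2.666²·sin(360°/16) = 21.77 mm²); Combining (union): the 2 present regions are separate (no shared area or edge), so areas and boundary lengths simply add and each stays a separate island — area = 70.75 mm². At z = 6.6: the cylinder does not reach this height (z outside [0, 6.5]); the r=12 sphere at (16, 3) slices to a regular 16-gon of circumradius 5.987 (√(r²−h²) with h=10.4 from center) (area = (16/2)·5.987²·sin(360°/16) = 109.72 mm²); Taking the union: only the r=12 sphere at (16, 3) is present, so the union is just that shape — area = 109.72 mm². Checking containment: at z = 6.6 the cross-section extends beyond the z = 5.3 cross-section by about 87.96 mm².

part overhangs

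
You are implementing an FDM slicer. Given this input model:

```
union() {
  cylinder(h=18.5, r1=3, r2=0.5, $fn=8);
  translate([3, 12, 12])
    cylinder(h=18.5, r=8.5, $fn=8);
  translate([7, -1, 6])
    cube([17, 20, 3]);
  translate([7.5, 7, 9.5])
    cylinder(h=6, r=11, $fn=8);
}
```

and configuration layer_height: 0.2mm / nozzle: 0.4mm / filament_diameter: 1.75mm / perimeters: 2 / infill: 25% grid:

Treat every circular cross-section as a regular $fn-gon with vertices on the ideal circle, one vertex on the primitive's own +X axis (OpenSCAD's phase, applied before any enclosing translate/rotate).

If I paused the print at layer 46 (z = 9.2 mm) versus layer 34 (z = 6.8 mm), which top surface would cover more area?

layer 34 (z = 6.8 mm)

Layer 46 (z = 9.2): the cone (r1=3→r2=0.5) has section circumradius 1.757 here — a regular 8-gon (area = (8/2)·1.757²·sin(360°/8) = 8.73 mm²); the cylinder at (3, 12) does not reach this height (z outside [12, 30.5]); the cube at (7, -1) does not reach this height (z outside [6, 9]); the cylinder at (7.5, 7) does not reach this height (z outside [9.5, 15.5]); Combining (union): only the cone is present, so the union is just that shape — area = 8.73 mm². So its area = 8.73 mm². Layer 34 (z = 6.8): the cone (r1=3→r2=0.5) has section circumradius 2.081 here — a regular 8-gon (area = (8/2)·2.081²·sin(360°/8) = 12.25 mm²); the cylinder at (3, 12) does not reach this height (z outside [12, 30.5]); the cube at (7, -1) is present — its section is the full 17×20 rectangle (area 340.00 mm²); the cylinder at (7.5, 7) is absent (z outside [9.5, 15.5]); Combining (union): the 2 present regions are separate (no shared area or edge), so areas and boundary lengths simply add and each stays a separate island — area = 352.25 mm². So its area = 352.25 mm². Layer 34 is larger (352.25 vs 8.73 mm²).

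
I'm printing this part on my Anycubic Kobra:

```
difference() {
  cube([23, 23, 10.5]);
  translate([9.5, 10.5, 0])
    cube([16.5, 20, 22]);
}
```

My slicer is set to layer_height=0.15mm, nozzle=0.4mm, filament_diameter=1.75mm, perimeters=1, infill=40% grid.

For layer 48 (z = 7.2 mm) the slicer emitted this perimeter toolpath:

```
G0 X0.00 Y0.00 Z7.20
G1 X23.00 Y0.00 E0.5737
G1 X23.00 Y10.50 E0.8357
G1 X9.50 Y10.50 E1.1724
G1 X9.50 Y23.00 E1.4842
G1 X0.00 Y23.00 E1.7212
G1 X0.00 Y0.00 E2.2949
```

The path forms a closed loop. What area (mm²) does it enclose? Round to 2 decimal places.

Apply the shoelace formula to the sequence of (X, Y) vertices; enclosed area = 360.25 mm².

360.25 mm²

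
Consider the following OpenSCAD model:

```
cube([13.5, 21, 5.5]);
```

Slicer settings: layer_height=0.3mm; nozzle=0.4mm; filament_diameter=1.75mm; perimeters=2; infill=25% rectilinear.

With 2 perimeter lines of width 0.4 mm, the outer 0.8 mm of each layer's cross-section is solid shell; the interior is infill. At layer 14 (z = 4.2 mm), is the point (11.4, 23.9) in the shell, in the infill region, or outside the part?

At z = 4.2 mm: the 13.5×21 cube contributes its full rectangle. Overall, the cross-section is a single solid region. The nearest boundary edge runs (13.50, 21.00)→(0.00, 21.00); distance from the point to it = 2.90 mm. The point is not inside any of the regions above, so it lies outside the cross-section (2.90 mm from the nearest boundary).

outside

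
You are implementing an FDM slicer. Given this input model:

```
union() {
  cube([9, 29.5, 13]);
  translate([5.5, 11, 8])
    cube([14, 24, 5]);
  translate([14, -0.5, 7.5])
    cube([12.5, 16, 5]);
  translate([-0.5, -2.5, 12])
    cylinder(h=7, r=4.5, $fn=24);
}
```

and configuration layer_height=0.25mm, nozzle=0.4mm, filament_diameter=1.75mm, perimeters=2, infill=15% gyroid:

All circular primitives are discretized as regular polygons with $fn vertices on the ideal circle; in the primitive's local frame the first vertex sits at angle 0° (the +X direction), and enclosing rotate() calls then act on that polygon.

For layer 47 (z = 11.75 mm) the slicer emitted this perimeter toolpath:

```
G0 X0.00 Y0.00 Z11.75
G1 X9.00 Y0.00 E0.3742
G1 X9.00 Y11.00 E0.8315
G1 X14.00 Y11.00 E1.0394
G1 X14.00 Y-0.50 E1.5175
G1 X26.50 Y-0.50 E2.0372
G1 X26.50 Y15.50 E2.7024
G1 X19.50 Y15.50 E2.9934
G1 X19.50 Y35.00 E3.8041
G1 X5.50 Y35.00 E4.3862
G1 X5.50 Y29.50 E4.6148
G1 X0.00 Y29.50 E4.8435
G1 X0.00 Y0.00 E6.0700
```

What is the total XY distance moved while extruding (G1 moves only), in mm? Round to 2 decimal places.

Sum the Euclidean lengths of each G1 segment: total = 146.00 mm.

146.00 mm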